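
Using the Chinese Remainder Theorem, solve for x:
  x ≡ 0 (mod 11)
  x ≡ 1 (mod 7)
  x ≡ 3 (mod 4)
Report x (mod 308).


Moduli 11, 7, 4 are pairwise coprime; by CRT there is a unique solution modulo M = 11 · 7 · 4 = 308.
Solve pairwise, accumulating the modulus:
  Start with x ≡ 0 (mod 11).
  Combine with x ≡ 1 (mod 7): since gcd(11, 7) = 1, we get a unique residue mod 77.
    Write x = 0 + 11·t and substitute into x ≡ 1 (mod 7): 11·t ≡ 1 − 0 = 1 (mod 7).
    Reduce coefficients mod 7: 4·t ≡ 1 (mod 7).
    The inverse of 4 mod 7 is 2 (since 4·2 = 8 = 1·7 + 1), so t ≡ 2·1 = 2 ≡ 2 (mod 7).
    Then x = 0 + 11·2 = 22, valid modulo lcm(11, 7) = 77: x ≡ 22 (mod 77).
  Combine with x ≡ 3 (mod 4): since gcd(77, 4) = 1, we get a unique residue mod 308.
    Write x = 22 + 77·t and substitute into x ≡ 3 (mod 4): 77·t ≡ 3 − 22 = -19 (mod 4).
    Reduce coefficients mod 4: 1·t ≡ 1 (mod 4).
    So t ≡ 1 (mod 4).
    Then x = 22 + 77·1 = 99, valid modulo lcm(77, 4) = 308: x ≡ 99 (mod 308).
Verify: 99 mod 11 = 0 ✓, 99 mod 7 = 1 ✓, 99 mod 4 = 3 ✓.

x ≡ 99 (mod 308).


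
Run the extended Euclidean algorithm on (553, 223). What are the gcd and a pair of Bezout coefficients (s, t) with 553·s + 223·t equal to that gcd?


Euclidean algorithm on (553, 223) — divide until remainder is 0:
  553 = 2 · 223 + 107
  223 = 2 · 107 + 9
  107 = 11 · 9 + 8
  9 = 1 · 8 + 1
  8 = 8 · 1 + 0
gcd(553, 223) = 1.
Track Bezout coefficients alongside the remainders: start with r₀ = 553 = a·1 + b·0 (s = 1, t = 0) and r₁ = 223 = a·0 + b·1 (s = 0, t = 1); each new remainder r_{k+1} = r_{k-1} − q_k·r_k inherits s_{k+1} = s_{k-1} − q_k·s_k, t_{k+1} = t_{k-1} − q_k·t_k, so r_k = a·s_k + b·t_k at every step:
  q = 2: r = 107, s = 1 − 2·0 = 1, t = 0 − 2·1 = -2  (check: 553·1 + 223·(-2) = 107)
  q = 2: r = 9, s = 0 − 2·1 = -2, t = 1 − 2·(-2) = 5  (check: 553·(-2) + 223·5 = 9)
  q = 11: r = 8, s = 1 − 11·(-2) = 23, t = -2 − 11·5 = -57  (check: 553·23 + 223·(-57) = 8)
  q = 1: r = 1, s = -2 − 1·23 = -25, t = 5 − 1·(-57) = 62  (check: 553·(-25) + 223·62 = 1)
The row with r = 1 (the gcd) gives the Bezout coefficients s = -25, t = 62.
Result: 553 · (-25) + 223 · (62) = 1.

gcd(553, 223) = 1; s = -25, t = 62 (check: 553·(-25) + 223·62 = 1).


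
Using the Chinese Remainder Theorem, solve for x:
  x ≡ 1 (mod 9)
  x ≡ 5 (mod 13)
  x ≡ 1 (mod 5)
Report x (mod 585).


Moduli 9, 13, 5 are pairwise coprime; by CRT there is a unique solution modulo M = 9 · 13 · 5 = 585.
Solve pairwise, accumulating the modulus:
  Start with x ≡ 1 (mod 9).
  Combine with x ≡ 5 (mod 13): since gcd(9, 13) = 1, we get a unique residue mod 117.
    Write x = 1 + 9·t and substitute into x ≡ 5 (mod 13): 9·t ≡ 5 − 1 = 4 (mod 13).
    The inverse of 9 mod 13 is 3 (since 9·3 = 27 = 2·13 + 1), so t ≡ 3·4 = 12 ≡ 12 (mod 13).
    Then x = 1 + 9·12 = 109, valid modulo lcm(9, 13) = 117: x ≡ 109 (mod 117).
  Combine with x ≡ 1 (mod 5): since gcd(117, 5) = 1, we get a unique residue mod 585.
    Write x = 109 + 117·t and substitute into x ≡ 1 (mod 5): 117·t ≡ 1 − 109 = -108 (mod 5).
    Reduce coefficients mod 5: 2·t ≡ 2 (mod 5).
    The inverse of 2 mod 5 is 3 (since 2·3 = 6 = 1·5 + 1), so t ≡ 3·2 = 6 ≡ 1 (mod 5).
    Then x = 109 + 117·1 = 226, valid modulo lcm(117, 5) = 585: x ≡ 226 (mod 585).
Verify: 226 mod 9 = 1 ✓, 226 mod 13 = 5 ✓, 226 mod 5 = 1 ✓.

x ≡ 226 (mod 585).


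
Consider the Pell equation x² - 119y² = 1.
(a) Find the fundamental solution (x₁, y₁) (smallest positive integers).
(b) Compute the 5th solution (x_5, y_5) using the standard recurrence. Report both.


Step 1: Find the fundamental solution (x₁, y₁) of x² - 119y² = 1.
  Expand √119 as a continued fraction. a₀ = ⌊√119⌋ = 10; iterate m_{k+1} = d_k·a_k − m_k, d_{k+1} = (119 − m_{k+1}²)/d_k, a_{k+1} = ⌊(a₀ + m_{k+1})/d_{k+1}⌋ (starting m₀ = 0, d₀ = 1), with convergents p_k = a_k·p_{k-1} + p_{k-2}, q_k = a_k·q_{k-1} + q_{k-2} (p₋₁ = 1, q₋₁ = 0):
  k = 0: a₀ = 10; p₀/q₀ = 10/1; p₀² − 119·q₀² = 100 − 119 = -19.
  k = 1: m = 10, d = 19, a = ⌊(10 + 10)/19⌋ = 1; p/q = (1·10 + 1)/(1·1 + 0) = 11/1; p² − 119·q² = 121 − 119 = 2.
  k = 2: m = 9, d = 2, a = ⌊(10 + 9)/2⌋ = 9; p/q = (9·11 + 10)/(9·1 + 1) = 109/10; p² − 119·q² = 11881 − 11900 = -19.
  k = 3: m = 9, d = 19, a = ⌊(10 + 9)/19⌋ = 1; p/q = (1·109 + 11)/(1·10 + 1) = 120/11; p² − 119·q² = 14400 − 14399 = 1.
  The first convergent with p² − 119·q² = 1 gives the fundamental solution (x₁, y₁) = (120, 11).
Step 2: Apply the recurrence (x_{n+1}, y_{n+1}) = (x₁x_n + 119y₁y_n, x₁y_n + y₁x_n) repeatedly.
  From (x_1, y_1) = (120, 11): x_2 = 120·120 + 119·11·11 = 28799; y_2 = 120·11 + 11·120 = 2640.
  From (x_2, y_2) = (28799, 2640): x_3 = 120·28799 + 119·11·2640 = 6911640; y_3 = 120·2640 + 11·28799 = 633589.
  From (x_3, y_3) = (6911640, 633589): x_4 = 120·6911640 + 119·11·633589 = 1658764801; y_4 = 120·633589 + 11·6911640 = 152058720.
  From (x_4, y_4) = (1658764801, 152058720): x_5 = 120·1658764801 + 119·11·152058720 = 398096640600; y_5 = 120·152058720 + 11·1658764801 = 36493459211.
Step 3: Verify x_5² - 119·y_5² = 158480935257005568360000 - 158480935257005568359999 = 1 (should be 1). ✓

(x_1, y_1) = (120, 11); (x_5, y_5) = (398096640600, 36493459211).


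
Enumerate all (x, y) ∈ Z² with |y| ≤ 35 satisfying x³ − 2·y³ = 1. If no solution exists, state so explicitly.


The equation is x³ - 2y³ = 1. For fixed y, x³ = 2·y³ + 1, so a solution requires the RHS to be a perfect cube.
Strategy: iterate y from -35 to 35, compute RHS = 2·y³ + 1, and check whether it is a (positive or negative) perfect cube.
Check small values of y:
  y = 0: RHS = 1 = (1)³ ⇒ x = 1 works.
  y = 1: RHS = 3 is not a perfect cube.
  y = -1: RHS = -1 = (-1)³ ⇒ x = -1 works.
  y = 2: RHS = 17 is not a perfect cube.
  y = -2: RHS = -15 is not a perfect cube.
  y = 3: RHS = 55 is not a perfect cube.
  y = -3: RHS = -53 is not a perfect cube.
Continuing the search up to |y| = 35 finds no further solutions beyond those listed.
Collected solutions: (1, 0), (-1, -1).

Solutions (with |y| ≤ 35): (1, 0), (-1, -1).


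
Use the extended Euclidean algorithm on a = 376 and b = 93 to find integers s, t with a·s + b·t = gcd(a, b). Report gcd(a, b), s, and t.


Euclidean algorithm on (376, 93) — divide until remainder is 0:
  376 = 4 · 93 + 4
  93 = 23 · 4 + 1
  4 = 4 · 1 + 0
gcd(376, 93) = 1.
Track Bezout coefficients alongside the remainders: start with r₀ = 376 = a·1 + b·0 (s = 1, t = 0) and r₁ = 93 = a·0 + b·1 (s = 0, t = 1); each new remainder r_{k+1} = r_{k-1} − q_k·r_k inherits s_{k+1} = s_{k-1} − q_k·s_k, t_{k+1} = t_{k-1} − q_k·t_k, so r_k = a·s_k + b·t_k at every step:
  q = 4: r = 4, s = 1 − 4·0 = 1, t = 0 − 4·1 = -4  (check: 376·1 + 93·(-4) = 4)
  q = 23: r = 1, s = 0 − 23·1 = -23, t = 1 − 23·(-4) = 93  (check: 376·(-23) + 93·93 = 1)
The row with r = 1 (the gcd) gives the Bezout coefficients s = -23, t = 93.
Result: 376 · (-23) + 93 · (93) = 1.

gcd(376, 93) = 1; s = -23, t = 93 (check: 376·(-23) + 93·93 = 1).


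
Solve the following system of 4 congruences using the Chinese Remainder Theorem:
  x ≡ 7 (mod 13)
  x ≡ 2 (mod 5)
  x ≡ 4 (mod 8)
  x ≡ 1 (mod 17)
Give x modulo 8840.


Product of moduli M = 13 · 5 · 8 · 17 = 8840.
Merge one congruence at a time:
  Start: x ≡ 7 (mod 13).
  Combine with x ≡ 2 (mod 5); new modulus lcm = 65.
    Write x = 7 + 13·t and substitute into x ≡ 2 (mod 5): 13·t ≡ 2 − 7 = -5 (mod 5).
    Reduce coefficients mod 5: 3·t ≡ 0 (mod 5).
    The inverse of 3 mod 5 is 2 (since 3·2 = 6 = 1·5 + 1), so t ≡ 2·0 = 0 ≡ 0 (mod 5).
    Then x = 7 + 13·0 = 7, valid modulo lcm(13, 5) = 65: x ≡ 7 (mod 65).
  Combine with x ≡ 4 (mod 8); new modulus lcm = 520.
    Write x = 7 + 65·t and substitute into x ≡ 4 (mod 8): 65·t ≡ 4 − 7 = -3 (mod 8).
    Reduce coefficients mod 8: 1·t ≡ 5 (mod 8).
    So t ≡ 5 (mod 8).
    Then x = 7 + 65·5 = 332, valid modulo lcm(65, 8) = 520: x ≡ 332 (mod 520).
  Combine with x ≡ 1 (mod 17); new modulus lcm = 8840.
    Write x = 332 + 520·t and substitute into x ≡ 1 (mod 17): 520·t ≡ 1 − 332 = -331 (mod 17).
    Reduce coefficients mod 17: 10·t ≡ 9 (mod 17).
    The inverse of 10 mod 17 is 12 (since 10·12 = 120 = 7·17 + 1), so t ≡ 12·9 = 108 ≡ 6 (mod 17).
    Then x = 332 + 520·6 = 3452, valid modulo lcm(520, 17) = 8840: x ≡ 3452 (mod 8840).
Verify against each original: 3452 mod 13 = 7, 3452 mod 5 = 2, 3452 mod 8 = 4, 3452 mod 17 = 1.

x ≡ 3452 (mod 8840).


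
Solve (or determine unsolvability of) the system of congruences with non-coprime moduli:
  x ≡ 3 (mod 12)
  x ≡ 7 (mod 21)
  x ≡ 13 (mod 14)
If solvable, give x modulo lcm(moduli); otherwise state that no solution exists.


Moduli 12, 21, 14 are not pairwise coprime, so CRT works modulo lcm(m_i) when all pairwise compatibility conditions hold.
Pairwise compatibility: gcd(m_i, m_j) must divide a_i - a_j for every pair.
Merge one congruence at a time:
  Start: x ≡ 3 (mod 12).
  Combine with x ≡ 7 (mod 21): gcd(12, 21) = 3, and 7 - 3 = 4 is NOT divisible by 3.
    ⇒ system is inconsistent (no integer solution).

No solution (the system is inconsistent).


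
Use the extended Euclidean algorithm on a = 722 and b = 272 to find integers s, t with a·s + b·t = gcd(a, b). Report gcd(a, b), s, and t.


Euclidean algorithm on (722, 272) — divide until remainder is 0:
  722 = 2 · 272 + 178
  272 = 1 · 178 + 94
  178 = 1 · 94 + 84
  94 = 1 · 84 + 10
  84 = 8 · 10 + 4
  10 = 2 · 4 + 2
  4 = 2 · 2 + 0
gcd(722, 272) = 2.
Track Bezout coefficients alongside the remainders: start with r₀ = 722 = a·1 + b·0 (s = 1, t = 0) and r₁ = 272 = a·0 + b·1 (s = 0, t = 1); each new remainder r_{k+1} = r_{k-1} − q_k·r_k inherits s_{k+1} = s_{k-1} − q_k·s_k, t_{k+1} = t_{k-1} − q_k·t_k, so r_k = a·s_k + b·t_k at every step:
  q = 2: r = 178, s = 1 − 2·0 = 1, t = 0 − 2·1 = -2  (check: 722·1 + 272·(-2) = 178)
  q = 1: r = 94, s = 0 − 1·1 = -1, t = 1 − 1·(-2) = 3  (check: 722·(-1) + 272·3 = 94)
  q = 1: r = 84, s = 1 − 1·(-1) = 2, t = -2 − 1·3 = -5  (check: 722·2 + 272·(-5) = 84)
  q = 1: r = 10, s = -1 − 1·2 = -3, t = 3 − 1·(-5) = 8  (check: 722·(-3) + 272·8 = 10)
  q = 8: r = 4, s = 2 − 8·(-3) = 26, t = -5 − 8·8 = -69  (check: 722·26 + 272·(-69) = 4)
  q = 2: r = 2, s = -3 − 2·26 = -55, t = 8 − 2·(-69) = 146  (check: 722·(-55) + 272·146 = 2)
The row with r = 2 (the gcd) gives the Bezout coefficients s = -55, t = 146.
Result: 722 · (-55) + 272 · (146) = 2.

gcd(722, 272) = 2; s = -55, t = 146 (check: 722·(-55) + 272·146 = 2).


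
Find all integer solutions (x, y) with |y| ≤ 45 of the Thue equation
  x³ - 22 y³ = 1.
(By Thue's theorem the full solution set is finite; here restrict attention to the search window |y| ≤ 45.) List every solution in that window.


The equation is x³ - 22y³ = 1. For fixed y, x³ = 22·y³ + 1, so a solution requires the RHS to be a perfect cube.
Strategy: iterate y from -45 to 45, compute RHS = 22·y³ + 1, and check whether it is a (positive or negative) perfect cube.
Check small values of y:
  y = 0: RHS = 1 = (1)³ ⇒ x = 1 works.
  y = 1: RHS = 23 is not a perfect cube.
  y = -1: RHS = -21 is not a perfect cube.
  y = 2: RHS = 177 is not a perfect cube.
  y = -2: RHS = -175 is not a perfect cube.
  y = 3: RHS = 595 is not a perfect cube.
  y = -3: RHS = -593 is not a perfect cube.
Continuing the search up to |y| = 45 finds no further solutions beyond those listed.
Collected solutions: (1, 0).

Solutions (with |y| ≤ 45): (1, 0).


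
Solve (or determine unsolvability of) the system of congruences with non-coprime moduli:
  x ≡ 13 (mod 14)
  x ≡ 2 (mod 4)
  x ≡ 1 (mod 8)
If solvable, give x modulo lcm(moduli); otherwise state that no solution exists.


Moduli 14, 4, 8 are not pairwise coprime, so CRT works modulo lcm(m_i) when all pairwise compatibility conditions hold.
Pairwise compatibility: gcd(m_i, m_j) must divide a_i - a_j for every pair.
Merge one congruence at a time:
  Start: x ≡ 13 (mod 14).
  Combine with x ≡ 2 (mod 4): gcd(14, 4) = 2, and 2 - 13 = -11 is NOT divisible by 2.
    ⇒ system is inconsistent (no integer solution).

No solution (the system is inconsistent).


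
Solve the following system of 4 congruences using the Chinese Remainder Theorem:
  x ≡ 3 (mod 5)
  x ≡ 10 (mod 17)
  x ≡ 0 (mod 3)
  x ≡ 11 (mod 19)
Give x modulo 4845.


Product of moduli M = 5 · 17 · 3 · 19 = 4845.
Merge one congruence at a time:
  Start: x ≡ 3 (mod 5).
  Combine with x ≡ 10 (mod 17); new modulus lcm = 85.
    Write x = 3 + 5·t and substitute into x ≡ 10 (mod 17): 5·t ≡ 10 − 3 = 7 (mod 17).
    The inverse of 5 mod 17 is 7 (since 5·7 = 35 = 2·17 + 1), so t ≡ 7·7 = 49 ≡ 15 (mod 17).
    Then x = 3 + 5·15 = 78, valid modulo lcm(5, 17) = 85: x ≡ 78 (mod 85).
  Combine with x ≡ 0 (mod 3); new modulus lcm = 255.
    Write x = 78 + 85·t and substitute into x ≡ 0 (mod 3): 85·t ≡ 0 − 78 = -78 (mod 3).
    Reduce coefficients mod 3: 1·t ≡ 0 (mod 3).
    So t ≡ 0 (mod 3).
    Then x = 78 + 85·0 = 78, valid modulo lcm(85, 3) = 255: x ≡ 78 (mod 255).
  Combine with x ≡ 11 (mod 19); new modulus lcm = 4845.
    Write x = 78 + 255·t and substitute into x ≡ 11 (mod 19): 255·t ≡ 11 − 78 = -67 (mod 19).
    Reduce coefficients mod 19: 8·t ≡ 9 (mod 19).
    The inverse of 8 mod 19 is 12 (since 8·12 = 96 = 5·19 + 1), so t ≡ 12·9 = 108 ≡ 13 (mod 19).
    Then x = 78 + 255·13 = 3393, valid modulo lcm(255, 19) = 4845: x ≡ 3393 (mod 4845).
Verify against each original: 3393 mod 5 = 3, 3393 mod 17 = 10, 3393 mod 3 = 0, 3393 mod 19 = 11.

x ≡ 3393 (mod 4845).


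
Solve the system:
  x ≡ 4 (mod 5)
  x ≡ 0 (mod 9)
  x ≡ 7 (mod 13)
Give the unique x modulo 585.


Moduli 5, 9, 13 are pairwise coprime; by CRT there is a unique solution modulo M = 5 · 9 · 13 = 585.
Solve pairwise, accumulating the modulus:
  Start with x ≡ 4 (mod 5).
  Combine with x ≡ 0 (mod 9): since gcd(5, 9) = 1, we get a unique residue mod 45.
    Write x = 4 + 5·t and substitute into x ≡ 0 (mod 9): 5·t ≡ 0 − 4 = -4 (mod 9).
    Reduce coefficients mod 9: 5·t ≡ 5 (mod 9).
    The inverse of 5 mod 9 is 2 (since 5·2 = 10 = 1·9 + 1), so t ≡ 2·5 = 10 ≡ 1 (mod 9).
    Then x = 4 + 5·1 = 9, valid modulo lcm(5, 9) = 45: x ≡ 9 (mod 45).
  Combine with x ≡ 7 (mod 13): since gcd(45, 13) = 1, we get a unique residue mod 585.
    Write x = 9 + 45·t and substitute into x ≡ 7 (mod 13): 45·t ≡ 7 − 9 = -2 (mod 13).
    Reduce coefficients mod 13: 6·t ≡ 11 (mod 13).
    The inverse of 6 mod 13 is 11 (since 6·11 = 66 = 5·13 + 1), so t ≡ 11·11 = 121 ≡ 4 (mod 13).
    Then x = 9 + 45·4 = 189, valid modulo lcm(45, 13) = 585: x ≡ 189 (mod 585).
Verify: 189 mod 5 = 4 ✓, 189 mod 9 = 0 ✓, 189 mod 13 = 7 ✓.

x ≡ 189 (mod 585).


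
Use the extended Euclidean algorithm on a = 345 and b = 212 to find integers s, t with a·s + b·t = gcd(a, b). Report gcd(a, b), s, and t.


Euclidean algorithm on (345, 212) — divide until remainder is 0:
  345 = 1 · 212 + 133
  212 = 1 · 133 + 79
  133 = 1 · 79 + 54
  79 = 1 · 54 + 25
  54 = 2 · 25 + 4
  25 = 6 · 4 + 1
  4 = 4 · 1 + 0
gcd(345, 212) = 1.
Track Bezout coefficients alongside the remainders: start with r₀ = 345 = a·1 + b·0 (s = 1, t = 0) and r₁ = 212 = a·0 + b·1 (s = 0, t = 1); each new remainder r_{k+1} = r_{k-1} − q_k·r_k inherits s_{k+1} = s_{k-1} − q_k·s_k, t_{k+1} = t_{k-1} − q_k·t_k, so r_k = a·s_k + b·t_k at every step:
  q = 1: r = 133, s = 1 − 1·0 = 1, t = 0 − 1·1 = -1  (check: 345·1 + 212·(-1) = 133)
  q = 1: r = 79, s = 0 − 1·1 = -1, t = 1 − 1·(-1) = 2  (check: 345·(-1) + 212·2 = 79)
  q = 1: r = 54, s = 1 − 1·(-1) = 2, t = -1 − 1·2 = -3  (check: 345·2 + 212·(-3) = 54)
  q = 1: r = 25, s = -1 − 1·2 = -3, t = 2 − 1·(-3) = 5  (check: 345·(-3) + 212·5 = 25)
  q = 2: r = 4, s = 2 − 2·(-3) = 8, t = -3 − 2·5 = -13  (check: 345·8 + 212·(-13) = 4)
  q = 6: r = 1, s = -3 − 6·8 = -51, t = 5 − 6·(-13) = 83  (check: 345·(-51) + 212·83 = 1)
The row with r = 1 (the gcd) gives the Bezout coefficients s = -51, t = 83.
Result: 345 · (-51) + 212 · (83) = 1.

gcd(345, 212) = 1; s = -51, t = 83 (check: 345·(-51) + 212·83 = 1).


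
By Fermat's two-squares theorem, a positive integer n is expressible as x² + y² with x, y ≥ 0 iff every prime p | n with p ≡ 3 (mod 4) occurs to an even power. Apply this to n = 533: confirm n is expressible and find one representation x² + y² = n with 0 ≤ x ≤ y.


Step 1: Factor n = 533 = 13 · 41.
Step 2: Check the mod-4 condition on each prime factor: 13 ≡ 1 (mod 4), exponent 1; 41 ≡ 1 (mod 4), exponent 1.
All primes ≡ 3 (mod 4) appear to even exponent (or don't appear), so by the two-squares theorem n IS expressible as a sum of two squares.
Step 3: Build a representation. Here n = 13 · 41 is a product of primes ≡ 1 (mod 4). Each prime p ≡ 1 (mod 4) is itself a sum of two squares; find a² by testing p − a² for a perfect square:
  13: 13 − 1² = 12, 13 − 2² = 9 = 3² ⇒ 13 = 2² + 3².
  41: 41 − 1² = 40, 41 − 2² = 37, 41 − 3² = 32, 41 − 4² = 25 = 5² ⇒ 41 = 4² + 5².
  Combine using the Brahmagupta–Fibonacci identity (a² + b²)(c² + d²) = (ac − bd)² + (ad + bc)² = (ac + bd)² + (ad − bc)²:
  13 · 41 = 533: from (2² + 3²)(4² + 5²), take (2·4 − 3·5, 2·5 + 3·4) = (8 − 15, 10 + 12) = (-7, 22); dropping signs (only squares matter) gives (7, 22); check 7² + 22² = 49 + 484 = 533 ✓.
Step 4: Order so x ≤ y and verify: 7² + 22² = 49 + 484 = 533 = n. ✓

n = 533 = 7² + 22² (one valid representation with x ≤ y).


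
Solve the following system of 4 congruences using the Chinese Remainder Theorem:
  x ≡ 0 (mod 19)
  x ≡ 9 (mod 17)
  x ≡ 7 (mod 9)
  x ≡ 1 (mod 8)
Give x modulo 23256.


Product of moduli M = 19 · 17 · 9 · 8 = 23256.
Merge one congruence at a time:
  Start: x ≡ 0 (mod 19).
  Combine with x ≡ 9 (mod 17); new modulus lcm = 323.
    Write x = 0 + 19·t and substitute into x ≡ 9 (mod 17): 19·t ≡ 9 − 0 = 9 (mod 17).
    Reduce coefficients mod 17: 2·t ≡ 9 (mod 17).
    The inverse of 2 mod 17 is 9 (since 2·9 = 18 = 1·17 + 1), so t ≡ 9·9 = 81 ≡ 13 (mod 17).
    Then x = 0 + 19·13 = 247, valid modulo lcm(19, 17) = 323: x ≡ 247 (mod 323).
  Combine with x ≡ 7 (mod 9); new modulus lcm = 2907.
    Write x = 247 + 323·t and substitute into x ≡ 7 (mod 9): 323·t ≡ 7 − 247 = -240 (mod 9).
    Reduce coefficients mod 9: 8·t ≡ 3 (mod 9).
    The inverse of 8 mod 9 is 8 (since 8·8 = 64 = 7·9 + 1), so t ≡ 8·3 = 24 ≡ 6 (mod 9).
    Then x = 247 + 323·6 = 2185, valid modulo lcm(323, 9) = 2907: x ≡ 2185 (mod 2907).
  Combine with x ≡ 1 (mod 8); new modulus lcm = 23256.
    Write x = 2185 + 2907·t and substitute into x ≡ 1 (mod 8): 2907·t ≡ 1 − 2185 = -2184 (mod 8).
    Reduce coefficients mod 8: 3·t ≡ 0 (mod 8).
    The inverse of 3 mod 8 is 3 (since 3·3 = 9 = 1·8 + 1), so t ≡ 3·0 = 0 ≡ 0 (mod 8).
    Then x = 2185 + 2907·0 = 2185, valid modulo lcm(2907, 8) = 23256: x ≡ 2185 (mod 23256).
Verify against each original: 2185 mod 19 = 0, 2185 mod 17 = 9, 2185 mod 9 = 7, 2185 mod 8 = 1.

x ≡ 2185 (mod 23256).


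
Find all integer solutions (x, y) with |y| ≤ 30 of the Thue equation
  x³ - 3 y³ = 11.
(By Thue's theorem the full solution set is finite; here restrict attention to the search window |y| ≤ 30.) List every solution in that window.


The equation is x³ - 3y³ = 11. For fixed y, x³ = 3·y³ + 11, so a solution requires the RHS to be a perfect cube.
Strategy: iterate y from -30 to 30, compute RHS = 3·y³ + 11, and check whether it is a (positive or negative) perfect cube.
Check small values of y:
  y = 0: RHS = 11 is not a perfect cube.
  y = 1: RHS = 14 is not a perfect cube.
  y = -1: RHS = 8 = (2)³ ⇒ x = 2 works.
  y = 2: RHS = 35 is not a perfect cube.
  y = -2: RHS = -13 is not a perfect cube.
  y = 3: RHS = 92 is not a perfect cube.
  y = -3: RHS = -70 is not a perfect cube.
Continuing the search up to |y| = 30 finds no further solutions beyond those listed.
Collected solutions: (2, -1).

Solutions (with |y| ≤ 30): (2, -1).


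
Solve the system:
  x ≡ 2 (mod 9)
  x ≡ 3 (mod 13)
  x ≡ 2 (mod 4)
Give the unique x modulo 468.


Moduli 9, 13, 4 are pairwise coprime; by CRT there is a unique solution modulo M = 9 · 13 · 4 = 468.
Solve pairwise, accumulating the modulus:
  Start with x ≡ 2 (mod 9).
  Combine with x ≡ 3 (mod 13): since gcd(9, 13) = 1, we get a unique residue mod 117.
    Write x = 2 + 9·t and substitute into x ≡ 3 (mod 13): 9·t ≡ 3 − 2 = 1 (mod 13).
    The inverse of 9 mod 13 is 3 (since 9·3 = 27 = 2·13 + 1), so t ≡ 3·1 = 3 ≡ 3 (mod 13).
    Then x = 2 + 9·3 = 29, valid modulo lcm(9, 13) = 117: x ≡ 29 (mod 117).
  Combine with x ≡ 2 (mod 4): since gcd(117, 4) = 1, we get a unique residue mod 468.
    Write x = 29 + 117·t and substitute into x ≡ 2 (mod 4): 117·t ≡ 2 − 29 = -27 (mod 4).
    Reduce coefficients mod 4: 1·t ≡ 1 (mod 4).
    So t ≡ 1 (mod 4).
    Then x = 29 + 117·1 = 146, valid modulo lcm(117, 4) = 468: x ≡ 146 (mod 468).
Verify: 146 mod 9 = 2 ✓, 146 mod 13 = 3 ✓, 146 mod 4 = 2 ✓.

x ≡ 146 (mod 468).


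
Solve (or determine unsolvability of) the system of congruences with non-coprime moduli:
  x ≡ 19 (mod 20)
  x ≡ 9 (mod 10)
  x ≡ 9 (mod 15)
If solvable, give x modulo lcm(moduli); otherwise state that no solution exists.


Moduli 20, 10, 15 are not pairwise coprime, so CRT works modulo lcm(m_i) when all pairwise compatibility conditions hold.
Pairwise compatibility: gcd(m_i, m_j) must divide a_i - a_j for every pair.
Merge one congruence at a time:
  Start: x ≡ 19 (mod 20).
  Combine with x ≡ 9 (mod 10): gcd(20, 10) = 10; 9 - 19 = -10, which IS divisible by 10, so compatible.
    Write x = 19 + 20·t and substitute into x ≡ 9 (mod 10): 20·t ≡ 9 − 19 = -10 (mod 10).
    Divide the congruence (and modulus) by g = 10: 2·t ≡ -1 (mod 1).
    Modulo 1 every t works; take t = 0.
    Then x = 19 + 20·0 = 19, valid modulo lcm(20, 10) = 20: x ≡ 19 (mod 20).
  Combine with x ≡ 9 (mod 15): gcd(20, 15) = 5; 9 - 19 = -10, which IS divisible by 5, so compatible.
    Write x = 19 + 20·t and substitute into x ≡ 9 (mod 15): 20·t ≡ 9 − 19 = -10 (mod 15).
    Divide the congruence (and modulus) by g = 5: 4·t ≡ -2 (mod 3).
    Reduce coefficients mod 3: 1·t ≡ 1 (mod 3).
    So t ≡ 1 (mod 3).
    Then x = 19 + 20·1 = 39, valid modulo lcm(20, 15) = 60: x ≡ 39 (mod 60).
Verify: 39 mod 20 = 19, 39 mod 10 = 9, 39 mod 15 = 9.

x ≡ 39 (mod 60).


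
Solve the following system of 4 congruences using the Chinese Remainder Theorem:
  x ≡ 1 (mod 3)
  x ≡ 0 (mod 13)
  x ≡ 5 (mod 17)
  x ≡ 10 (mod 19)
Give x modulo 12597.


Product of moduli M = 3 · 13 · 17 · 19 = 12597.
Merge one congruence at a time:
  Start: x ≡ 1 (mod 3).
  Combine with x ≡ 0 (mod 13); new modulus lcm = 39.
    Write x = 1 + 3·t and substitute into x ≡ 0 (mod 13): 3·t ≡ 0 − 1 = -1 (mod 13).
    Reduce coefficients mod 13: 3·t ≡ 12 (mod 13).
    The inverse of 3 mod 13 is 9 (since 3·9 = 27 = 2·13 + 1), so t ≡ 9·12 = 108 ≡ 4 (mod 13).
    Then x = 1 + 3·4 = 13, valid modulo lcm(3, 13) = 39: x ≡ 13 (mod 39).
  Combine with x ≡ 5 (mod 17); new modulus lcm = 663.
    Write x = 13 + 39·t and substitute into x ≡ 5 (mod 17): 39·t ≡ 5 − 13 = -8 (mod 17).
    Reduce coefficients mod 17: 5·t ≡ 9 (mod 17).
    The inverse of 5 mod 17 is 7 (since 5·7 = 35 = 2·17 + 1), so t ≡ 7·9 = 63 ≡ 12 (mod 17).
    Then x = 13 + 39·12 = 481, valid modulo lcm(39, 17) = 663: x ≡ 481 (mod 663).
  Combine with x ≡ 10 (mod 19); new modulus lcm = 12597.
    Write x = 481 + 663·t and substitute into x ≡ 10 (mod 19): 663·t ≡ 10 − 481 = -471 (mod 19).
    Reduce coefficients mod 19: 17·t ≡ 4 (mod 19).
    The inverse of 17 mod 19 is 9 (since 17·9 = 153 = 8·19 + 1), so t ≡ 9·4 = 36 ≡ 17 (mod 19).
    Then x = 481 + 663·17 = 11752, valid modulo lcm(663, 19) = 12597: x ≡ 11752 (mod 12597).
Verify against each original: 11752 mod 3 = 1, 11752 mod 13 = 0, 11752 mod 17 = 5, 11752 mod 19 = 10.

x ≡ 11752 (mod 12597).


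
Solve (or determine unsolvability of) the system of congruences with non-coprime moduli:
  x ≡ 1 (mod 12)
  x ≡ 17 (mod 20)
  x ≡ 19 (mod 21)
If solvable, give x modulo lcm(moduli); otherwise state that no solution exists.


Moduli 12, 20, 21 are not pairwise coprime, so CRT works modulo lcm(m_i) when all pairwise compatibility conditions hold.
Pairwise compatibility: gcd(m_i, m_j) must divide a_i - a_j for every pair.
Merge one congruence at a time:
  Start: x ≡ 1 (mod 12).
  Combine with x ≡ 17 (mod 20): gcd(12, 20) = 4; 17 - 1 = 16, which IS divisible by 4, so compatible.
    Write x = 1 + 12·t and substitute into x ≡ 17 (mod 20): 12·t ≡ 17 − 1 = 16 (mod 20).
    Divide the congruence (and modulus) by g = 4: 3·t ≡ 4 (mod 5).
    The inverse of 3 mod 5 is 2 (since 3·2 = 6 = 1·5 + 1), so t ≡ 2·4 = 8 ≡ 3 (mod 5).
    Then x = 1 + 12·3 = 37, valid modulo lcm(12, 20) = 60: x ≡ 37 (mod 60).
  Combine with x ≡ 19 (mod 21): gcd(60, 21) = 3; 19 - 37 = -18, which IS divisible by 3, so compatible.
    Write x = 37 + 60·t and substitute into x ≡ 19 (mod 21): 60·t ≡ 19 − 37 = -18 (mod 21).
    Divide the congruence (and modulus) by g = 3: 20·t ≡ -6 (mod 7).
    Reduce coefficients mod 7: 6·t ≡ 1 (mod 7).
    The inverse of 6 mod 7 is 6 (since 6·6 = 36 = 5·7 + 1), so t ≡ 6·1 = 6 ≡ 6 (mod 7).
    Then x = 37 + 60·6 = 397, valid modulo lcm(60, 21) = 420: x ≡ 397 (mod 420).
Verify: 397 mod 12 = 1, 397 mod 20 = 17, 397 mod 21 = 19.

x ≡ 397 (mod 420).


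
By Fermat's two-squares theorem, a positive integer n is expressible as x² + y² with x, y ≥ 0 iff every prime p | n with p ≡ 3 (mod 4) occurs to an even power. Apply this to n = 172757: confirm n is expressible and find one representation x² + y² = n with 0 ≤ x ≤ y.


Step 1: Factor n = 172757 = 13 · 97 · 137.
Step 2: Check the mod-4 condition on each prime factor: 13 ≡ 1 (mod 4), exponent 1; 97 ≡ 1 (mod 4), exponent 1; 137 ≡ 1 (mod 4), exponent 1.
All primes ≡ 3 (mod 4) appear to even exponent (or don't appear), so by the two-squares theorem n IS expressible as a sum of two squares.
Step 3: Build a representation. Here n = 13 · 97 · 137 is a product of primes ≡ 1 (mod 4). Each prime p ≡ 1 (mod 4) is itself a sum of two squares; find a² by testing p − a² for a perfect square:
  13: 13 − 1² = 12, 13 − 2² = 9 = 3² ⇒ 13 = 2² + 3².
  97: 97 − 1² = 96, 97 − 2² = 93, 97 − 3² = 88, 97 − 4² = 81 = 9² ⇒ 97 = 4² + 9².
  137: 137 − 1² = 136, 137 − 2² = 133, 137 − 3² = 128, 137 − 4² = 121 = 11² ⇒ 137 = 4² + 11².
  Combine using the Brahmagupta–Fibonacci identity (a² + b²)(c² + d²) = (ac − bd)² + (ad + bc)² = (ac + bd)² + (ad − bc)²:
  13 · 97 = 1261: from (2² + 3²)(4² + 9²), take (2·4 − 3·9, 2·9 + 3·4) = (8 − 27, 18 + 12) = (-19, 30); dropping signs (only squares matter) gives (19, 30); check 19² + 30² = 361 + 900 = 1261 ✓.
  1261 · 137 = 172757: from (19² + 30²)(4² + 11²), take (19·4 − 30·11, 19·11 + 30·4) = (76 − 330, 209 + 120) = (-254, 329); dropping signs (only squares matter) gives (254, 329); check 254² + 329² = 64516 + 108241 = 172757 ✓.
Step 4: Order so x ≤ y and verify: 254² + 329² = 64516 + 108241 = 172757 = n. ✓

n = 172757 = 254² + 329² (one valid representation with x ≤ y).


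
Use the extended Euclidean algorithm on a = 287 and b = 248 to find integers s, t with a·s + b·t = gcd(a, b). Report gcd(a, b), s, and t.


Euclidean algorithm on (287, 248) — divide until remainder is 0:
  287 = 1 · 248 + 39
  248 = 6 · 39 + 14
  39 = 2 · 14 + 11
  14 = 1 · 11 + 3
  11 = 3 · 3 + 2
  3 = 1 · 2 + 1
  2 = 2 · 1 + 0
gcd(287, 248) = 1.
Track Bezout coefficients alongside the remainders: start with r₀ = 287 = a·1 + b·0 (s = 1, t = 0) and r₁ = 248 = a·0 + b·1 (s = 0, t = 1); each new remainder r_{k+1} = r_{k-1} − q_k·r_k inherits s_{k+1} = s_{k-1} − q_k·s_k, t_{k+1} = t_{k-1} − q_k·t_k, so r_k = a·s_k + b·t_k at every step:
  q = 1: r = 39, s = 1 − 1·0 = 1, t = 0 − 1·1 = -1  (check: 287·1 + 248·(-1) = 39)
  q = 6: r = 14, s = 0 − 6·1 = -6, t = 1 − 6·(-1) = 7  (check: 287·(-6) + 248·7 = 14)
  q = 2: r = 11, s = 1 − 2·(-6) = 13, t = -1 − 2·7 = -15  (check: 287·13 + 248·(-15) = 11)
  q = 1: r = 3, s = -6 − 1·13 = -19, t = 7 − 1·(-15) = 22  (check: 287·(-19) + 248·22 = 3)
  q = 3: r = 2, s = 13 − 3·(-19) = 70, t = -15 − 3·22 = -81  (check: 287·70 + 248·(-81) = 2)
  q = 1: r = 1, s = -19 − 1·70 = -89, t = 22 − 1·(-81) = 103  (check: 287·(-89) + 248·103 = 1)
The row with r = 1 (the gcd) gives the Bezout coefficients s = -89, t = 103.
Result: 287 · (-89) + 248 · (103) = 1.

gcd(287, 248) = 1; s = -89, t = 103 (check: 287·(-89) + 248·103 = 1).


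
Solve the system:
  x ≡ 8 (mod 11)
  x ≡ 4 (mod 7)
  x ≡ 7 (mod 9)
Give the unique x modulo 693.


Moduli 11, 7, 9 are pairwise coprime; by CRT there is a unique solution modulo M = 11 · 7 · 9 = 693.
Solve pairwise, accumulating the modulus:
  Start with x ≡ 8 (mod 11).
  Combine with x ≡ 4 (mod 7): since gcd(11, 7) = 1, we get a unique residue mod 77.
    Write x = 8 + 11·t and substitute into x ≡ 4 (mod 7): 11·t ≡ 4 − 8 = -4 (mod 7).
    Reduce coefficients mod 7: 4·t ≡ 3 (mod 7).
    The inverse of 4 mod 7 is 2 (since 4·2 = 8 = 1·7 + 1), so t ≡ 2·3 = 6 ≡ 6 (mod 7).
    Then x = 8 + 11·6 = 74, valid modulo lcm(11, 7) = 77: x ≡ 74 (mod 77).
  Combine with x ≡ 7 (mod 9): since gcd(77, 9) = 1, we get a unique residue mod 693.
    Write x = 74 + 77·t and substitute into x ≡ 7 (mod 9): 77·t ≡ 7 − 74 = -67 (mod 9).
    Reduce coefficients mod 9: 5·t ≡ 5 (mod 9).
    The inverse of 5 mod 9 is 2 (since 5·2 = 10 = 1·9 + 1), so t ≡ 2·5 = 10 ≡ 1 (mod 9).
    Then x = 74 + 77·1 = 151, valid modulo lcm(77, 9) = 693: x ≡ 151 (mod 693).
Verify: 151 mod 11 = 8 ✓, 151 mod 7 = 4 ✓, 151 mod 9 = 7 ✓.

x ≡ 151 (mod 693).


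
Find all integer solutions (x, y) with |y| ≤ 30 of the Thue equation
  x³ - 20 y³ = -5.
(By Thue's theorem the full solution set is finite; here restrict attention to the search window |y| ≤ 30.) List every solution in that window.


The equation is x³ - 20y³ = -5. For fixed y, x³ = 20·y³ − 5, so a solution requires the RHS to be a perfect cube.
Strategy: iterate y from -30 to 30, compute RHS = 20·y³ − 5, and check whether it is a (positive or negative) perfect cube.
Check small values of y:
  y = 0: RHS = -5 is not a perfect cube.
  y = 1: RHS = 15 is not a perfect cube.
  y = -1: RHS = -25 is not a perfect cube.
  y = 2: RHS = 155 is not a perfect cube.
  y = -2: RHS = -165 is not a perfect cube.
  y = 3: RHS = 535 is not a perfect cube.
  y = -3: RHS = -545 is not a perfect cube.
Continuing the search up to |y| = 30 finds no solutions either.
No (x, y) in the scanned range satisfies the equation.

No integer solutions with |y| ≤ 30.


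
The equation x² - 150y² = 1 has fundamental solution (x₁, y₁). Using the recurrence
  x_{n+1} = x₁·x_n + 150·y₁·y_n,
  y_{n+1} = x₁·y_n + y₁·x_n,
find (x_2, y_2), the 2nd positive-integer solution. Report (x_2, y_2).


Step 1: Find the fundamental solution (x₁, y₁) of x² - 150y² = 1.
  Expand √150 as a continued fraction. a₀ = ⌊√150⌋ = 12; iterate m_{k+1} = d_k·a_k − m_k, d_{k+1} = (150 − m_{k+1}²)/d_k, a_{k+1} = ⌊(a₀ + m_{k+1})/d_{k+1}⌋ (starting m₀ = 0, d₀ = 1), with convergents p_k = a_k·p_{k-1} + p_{k-2}, q_k = a_k·q_{k-1} + q_{k-2} (p₋₁ = 1, q₋₁ = 0):
  k = 0: a₀ = 12; p₀/q₀ = 12/1; p₀² − 150·q₀² = 144 − 150 = -6.
  k = 1: m = 12, d = 6, a = ⌊(12 + 12)/6⌋ = 4; p/q = (4·12 + 1)/(4·1 + 0) = 49/4; p² − 150·q² = 2401 − 2400 = 1.
  The first convergent with p² − 150·q² = 1 gives the fundamental solution (x₁, y₁) = (49, 4).
Step 2: Apply the recurrence (x_{n+1}, y_{n+1}) = (x₁x_n + 150y₁y_n, x₁y_n + y₁x_n) repeatedly.
  From (x_1, y_1) = (49, 4): x_2 = 49·49 + 150·4·4 = 4801; y_2 = 49·4 + 4·49 = 392.
Step 3: Verify x_2² - 150·y_2² = 23049601 - 23049600 = 1 (should be 1). ✓

(x_1, y_1) = (49, 4); (x_2, y_2) = (4801, 392).


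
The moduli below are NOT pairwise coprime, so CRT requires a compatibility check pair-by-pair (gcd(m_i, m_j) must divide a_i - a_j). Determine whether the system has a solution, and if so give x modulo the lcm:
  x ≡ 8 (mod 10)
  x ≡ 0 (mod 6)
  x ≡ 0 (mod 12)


Moduli 10, 6, 12 are not pairwise coprime, so CRT works modulo lcm(m_i) when all pairwise compatibility conditions hold.
Pairwise compatibility: gcd(m_i, m_j) must divide a_i - a_j for every pair.
Merge one congruence at a time:
  Start: x ≡ 8 (mod 10).
  Combine with x ≡ 0 (mod 6): gcd(10, 6) = 2; 0 - 8 = -8, which IS divisible by 2, so compatible.
    Write x = 8 + 10·t and substitute into x ≡ 0 (mod 6): 10·t ≡ 0 − 8 = -8 (mod 6).
    Divide the congruence (and modulus) by g = 2: 5·t ≡ -4 (mod 3).
    Reduce coefficients mod 3: 2·t ≡ 2 (mod 3).
    The inverse of 2 mod 3 is 2 (since 2·2 = 4 = 1·3 + 1), so t ≡ 2·2 = 4 ≡ 1 (mod 3).
    Then x = 8 + 10·1 = 18, valid modulo lcm(10, 6) = 30: x ≡ 18 (mod 30).
  Combine with x ≡ 0 (mod 12): gcd(30, 12) = 6; 0 - 18 = -18, which IS divisible by 6, so compatible.
    Write x = 18 + 30·t and substitute into x ≡ 0 (mod 12): 30·t ≡ 0 − 18 = -18 (mod 12).
    Divide the congruence (and modulus) by g = 6: 5·t ≡ -3 (mod 2).
    Reduce coefficients mod 2: 1·t ≡ 1 (mod 2).
    So t ≡ 1 (mod 2).
    Then x = 18 + 30·1 = 48, valid modulo lcm(30, 12) = 60: x ≡ 48 (mod 60).
Verify: 48 mod 10 = 8, 48 mod 6 = 0, 48 mod 12 = 0.

x ≡ 48 (mod 60).


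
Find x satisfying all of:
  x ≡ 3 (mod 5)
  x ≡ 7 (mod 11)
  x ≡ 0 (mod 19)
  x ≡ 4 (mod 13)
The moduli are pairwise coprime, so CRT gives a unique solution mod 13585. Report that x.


Product of moduli M = 5 · 11 · 19 · 13 = 13585.
Merge one congruence at a time:
  Start: x ≡ 3 (mod 5).
  Combine with x ≡ 7 (mod 11); new modulus lcm = 55.
    Write x = 3 + 5·t and substitute into x ≡ 7 (mod 11): 5·t ≡ 7 − 3 = 4 (mod 11).
    The inverse of 5 mod 11 is 9 (since 5·9 = 45 = 4·11 + 1), so t ≡ 9·4 = 36 ≡ 3 (mod 11).
    Then x = 3 + 5·3 = 18, valid modulo lcm(5, 11) = 55: x ≡ 18 (mod 55).
  Combine with x ≡ 0 (mod 19); new modulus lcm = 1045.
    Write x = 18 + 55·t and substitute into x ≡ 0 (mod 19): 55·t ≡ 0 − 18 = -18 (mod 19).
    Reduce coefficients mod 19: 17·t ≡ 1 (mod 19).
    The inverse of 17 mod 19 is 9 (since 17·9 = 153 = 8·19 + 1), so t ≡ 9·1 = 9 ≡ 9 (mod 19).
    Then x = 18 + 55·9 = 513, valid modulo lcm(55, 19) = 1045: x ≡ 513 (mod 1045).
  Combine with x ≡ 4 (mod 13); new modulus lcm = 13585.
    Write x = 513 + 1045·t and substitute into x ≡ 4 (mod 13): 1045·t ≡ 4 − 513 = -509 (mod 13).
    Reduce coefficients mod 13: 5·t ≡ 11 (mod 13).
    The inverse of 5 mod 13 is 8 (since 5·8 = 40 = 3·13 + 1), so t ≡ 8·11 = 88 ≡ 10 (mod 13).
    Then x = 513 + 1045·10 = 10963, valid modulo lcm(1045, 13) = 13585: x ≡ 10963 (mod 13585).
Verify against each original: 10963 mod 5 = 3, 10963 mod 11 = 7, 10963 mod 19 = 0, 10963 mod 13 = 4.

x ≡ 10963 (mod 13585).


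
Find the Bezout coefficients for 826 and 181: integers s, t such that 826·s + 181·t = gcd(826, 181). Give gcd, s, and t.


Euclidean algorithm on (826, 181) — divide until remainder is 0:
  826 = 4 · 181 + 102
  181 = 1 · 102 + 79
  102 = 1 · 79 + 23
  79 = 3 · 23 + 10
  23 = 2 · 10 + 3
  10 = 3 · 3 + 1
  3 = 3 · 1 + 0
gcd(826, 181) = 1.
Track Bezout coefficients alongside the remainders: start with r₀ = 826 = a·1 + b·0 (s = 1, t = 0) and r₁ = 181 = a·0 + b·1 (s = 0, t = 1); each new remainder r_{k+1} = r_{k-1} − q_k·r_k inherits s_{k+1} = s_{k-1} − q_k·s_k, t_{k+1} = t_{k-1} − q_k·t_k, so r_k = a·s_k + b·t_k at every step:
  q = 4: r = 102, s = 1 − 4·0 = 1, t = 0 − 4·1 = -4  (check: 826·1 + 181·(-4) = 102)
  q = 1: r = 79, s = 0 − 1·1 = -1, t = 1 − 1·(-4) = 5  (check: 826·(-1) + 181·5 = 79)
  q = 1: r = 23, s = 1 − 1·(-1) = 2, t = -4 − 1·5 = -9  (check: 826·2 + 181·(-9) = 23)
  q = 3: r = 10, s = -1 − 3·2 = -7, t = 5 − 3·(-9) = 32  (check: 826·(-7) + 181·32 = 10)
  q = 2: r = 3, s = 2 − 2·(-7) = 16, t = -9 − 2·32 = -73  (check: 826·16 + 181·(-73) = 3)
  q = 3: r = 1, s = -7 − 3·16 = -55, t = 32 − 3·(-73) = 251  (check: 826·(-55) + 181·251 = 1)
The row with r = 1 (the gcd) gives the Bezout coefficients s = -55, t = 251.
Result: 826 · (-55) + 181 · (251) = 1.

gcd(826, 181) = 1; s = -55, t = 251 (check: 826·(-55) + 181·251 = 1).


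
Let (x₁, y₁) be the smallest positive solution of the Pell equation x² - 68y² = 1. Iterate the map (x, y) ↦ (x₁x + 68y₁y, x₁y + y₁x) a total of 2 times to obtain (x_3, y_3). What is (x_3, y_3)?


Step 1: Find the fundamental solution (x₁, y₁) of x² - 68y² = 1.
  Expand √68 as a continued fraction. a₀ = ⌊√68⌋ = 8; iterate m_{k+1} = d_k·a_k − m_k, d_{k+1} = (68 − m_{k+1}²)/d_k, a_{k+1} = ⌊(a₀ + m_{k+1})/d_{k+1}⌋ (starting m₀ = 0, d₀ = 1), with convergents p_k = a_k·p_{k-1} + p_{k-2}, q_k = a_k·q_{k-1} + q_{k-2} (p₋₁ = 1, q₋₁ = 0):
  k = 0: a₀ = 8; p₀/q₀ = 8/1; p₀² − 68·q₀² = 64 − 68 = -4.
  k = 1: m = 8, d = 4, a = ⌊(8 + 8)/4⌋ = 4; p/q = (4·8 + 1)/(4·1 + 0) = 33/4; p² − 68·q² = 1089 − 1088 = 1.
  The first convergent with p² − 68·q² = 1 gives the fundamental solution (x₁, y₁) = (33, 4).
Step 2: Apply the recurrence (x_{n+1}, y_{n+1}) = (x₁x_n + 68y₁y_n, x₁y_n + y₁x_n) repeatedly.
  From (x_1, y_1) = (33, 4): x_2 = 33·33 + 68·4·4 = 2177; y_2 = 33·4 + 4·33 = 264.
  From (x_2, y_2) = (2177, 264): x_3 = 33·2177 + 68·4·264 = 143649; y_3 = 33·264 + 4·2177 = 17420.
Step 3: Verify x_3² - 68·y_3² = 20635035201 - 20635035200 = 1 (should be 1). ✓

(x_1, y_1) = (33, 4); (x_3, y_3) = (143649, 17420).


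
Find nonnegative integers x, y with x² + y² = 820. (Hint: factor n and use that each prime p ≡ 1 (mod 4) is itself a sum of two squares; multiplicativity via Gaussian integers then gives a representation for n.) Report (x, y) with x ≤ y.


Step 1: Factor n = 820 = 2^2 · 5 · 41.
Step 2: Check the mod-4 condition on each prime factor: 2 = 2 (special); 5 ≡ 1 (mod 4), exponent 1; 41 ≡ 1 (mod 4), exponent 1.
All primes ≡ 3 (mod 4) appear to even exponent (or don't appear), so by the two-squares theorem n IS expressible as a sum of two squares.
Step 3: Build a representation. Group n = k² · m with k = 2 and m = 5 · 41 = 205 (a product of primes ≡ 1 (mod 4)); a representation of m scales to one of n via (k·x)² + (k·y)² = k²(x² + y²). Each prime p ≡ 1 (mod 4) is itself a sum of two squares; find a² by testing p − a² for a perfect square:
  5: 5 − 1² = 4 = 2² ⇒ 5 = 1² + 2².
  41: 41 − 1² = 40, 41 − 2² = 37, 41 − 3² = 32, 41 − 4² = 25 = 5² ⇒ 41 = 4² + 5².
  Combine using the Brahmagupta–Fibonacci identity (a² + b²)(c² + d²) = (ac − bd)² + (ad + bc)² = (ac + bd)² + (ad − bc)²:
  5 · 41 = 205: from (1² + 2²)(4² + 5²), take (1·4 − 2·5, 1·5 + 2·4) = (4 − 10, 5 + 8) = (-6, 13); dropping signs (only squares matter) gives (6, 13); check 6² + 13² = 36 + 169 = 205 ✓.
  Scale by k = 2: (2·6, 2·13) = (12, 26).
Step 4: Order so x ≤ y and verify: 12² + 26² = 144 + 676 = 820 = n. ✓

n = 820 = 12² + 26² (one valid representation with x ≤ y).


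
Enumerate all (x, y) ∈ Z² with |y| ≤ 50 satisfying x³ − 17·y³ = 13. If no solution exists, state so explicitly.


The equation is x³ - 17y³ = 13. For fixed y, x³ = 17·y³ + 13, so a solution requires the RHS to be a perfect cube.
Strategy: iterate y from -50 to 50, compute RHS = 17·y³ + 13, and check whether it is a (positive or negative) perfect cube.
Check small values of y:
  y = 0: RHS = 13 is not a perfect cube.
  y = 1: RHS = 30 is not a perfect cube.
  y = -1: RHS = -4 is not a perfect cube.
  y = 2: RHS = 149 is not a perfect cube.
  y = -2: RHS = -123 is not a perfect cube.
  y = 3: RHS = 472 is not a perfect cube.
  y = -3: RHS = -446 is not a perfect cube.
Continuing the search up to |y| = 50 finds no solutions either.
No (x, y) in the scanned range satisfies the equation.

No integer solutions with |y| ≤ 50.
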